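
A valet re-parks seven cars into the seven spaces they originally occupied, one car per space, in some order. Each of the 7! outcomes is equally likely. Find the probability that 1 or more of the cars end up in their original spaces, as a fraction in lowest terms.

177/280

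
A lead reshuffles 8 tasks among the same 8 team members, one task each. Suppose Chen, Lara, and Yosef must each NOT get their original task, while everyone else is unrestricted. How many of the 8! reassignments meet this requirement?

27240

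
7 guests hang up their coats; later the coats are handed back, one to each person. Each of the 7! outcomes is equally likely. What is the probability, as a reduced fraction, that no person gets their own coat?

103/280

Favorable outcomes: !7 = 1854.
Total outcomes: 7! = 5040.
Probability = 1854/5040 = 103/280.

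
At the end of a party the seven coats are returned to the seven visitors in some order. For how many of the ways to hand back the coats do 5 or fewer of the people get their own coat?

5039

# with exactly i fixed is C(7,i)·!(7-i); sum over i=0..5:
  i=0: C(7,0)·!7 = 1·1854 = 1854
  i=1: C(7,1)·!6 = 7·265 = 1855
  i=2: C(7,2)·!5 = 21·44 = 924
  i=3: C(7,3)·!4 = 35·9 = 315
  i=4: C(7,4)·!3 = 35·2 = 70
  i=5: C(7,5)·!2 = 21·1 = 21
Total = 5039.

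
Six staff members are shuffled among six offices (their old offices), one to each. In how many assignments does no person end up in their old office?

265

The subfactorial !6 = [6!/e] (nearest integer).
6! = 720, and 720/e ≈ 264.87, so !6 = 265.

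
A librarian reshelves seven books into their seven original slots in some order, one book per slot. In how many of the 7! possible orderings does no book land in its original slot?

1854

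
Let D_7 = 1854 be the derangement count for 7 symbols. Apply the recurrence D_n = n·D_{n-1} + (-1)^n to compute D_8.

D_8 = 8·1854 + 1 = 14833.

14833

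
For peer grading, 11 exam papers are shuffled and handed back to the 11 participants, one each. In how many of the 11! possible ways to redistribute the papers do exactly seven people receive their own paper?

2970

Pick the 7 fixed positions: C(11,7) = 330 ways.
The other 4 form a derangement: !4 = 9.
Total: 330 × 9 = 2970.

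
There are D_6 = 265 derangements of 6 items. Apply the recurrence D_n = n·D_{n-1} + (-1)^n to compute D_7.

D_7 = 7·265 - 1 = 1854.

1854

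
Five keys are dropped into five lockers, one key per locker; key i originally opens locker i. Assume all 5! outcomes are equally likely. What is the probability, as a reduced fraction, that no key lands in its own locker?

Favorable outcomes: !5 = 44.
Total outcomes: 5! = 120.
Probability = 44/120 = 11/30.

11/30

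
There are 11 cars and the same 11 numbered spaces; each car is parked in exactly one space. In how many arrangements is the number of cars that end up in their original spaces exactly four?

611820

Choose which 4 of the 11 are fixed: C(11,4) = 330.
The other 7 form a derangement: !7 = 1854.
Total: 330 × 1854 = 611820.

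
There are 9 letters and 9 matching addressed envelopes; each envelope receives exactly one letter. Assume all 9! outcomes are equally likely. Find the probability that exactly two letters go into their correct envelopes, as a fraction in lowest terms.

103/560

Favorable outcomes: C(9,2)·!7 = 36·1854 = 66744.
Total outcomes: 9! = 362880.
Probability = 66744/362880 = 103/560.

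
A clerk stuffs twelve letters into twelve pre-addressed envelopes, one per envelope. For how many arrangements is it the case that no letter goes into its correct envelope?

176214841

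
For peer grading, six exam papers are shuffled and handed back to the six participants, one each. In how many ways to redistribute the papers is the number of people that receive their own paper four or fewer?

719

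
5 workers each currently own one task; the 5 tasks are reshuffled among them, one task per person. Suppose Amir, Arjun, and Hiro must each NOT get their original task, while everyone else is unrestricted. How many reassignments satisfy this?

Let A_j be the event that the j-th constrained one is fixed. By inclusion-exclusion over the 3 events:
Σ_{j=0}^{3} (-1)^j C(3,j)(5-j)!
= C(3,0)·5! - C(3,1)·4! + C(3,2)·3! - C(3,3)·2!
= 120 - 72 + 18 - 2
= 64

64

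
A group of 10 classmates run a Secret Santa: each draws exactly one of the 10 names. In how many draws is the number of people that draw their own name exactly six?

1890

Pick the 6 fixed positions: C(10,6) = 210 ways.
The remaining 4 must be deranged: !4 = 9.
Total: 210 × 9 = 1890.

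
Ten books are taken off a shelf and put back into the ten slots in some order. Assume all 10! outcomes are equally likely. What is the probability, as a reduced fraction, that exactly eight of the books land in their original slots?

1/80640

Favorable outcomes: C(10,8)·!2 = 45·1 = 45.
Total outcomes: 10! = 3628800.
Probability = 45/3628800 = 1/80640.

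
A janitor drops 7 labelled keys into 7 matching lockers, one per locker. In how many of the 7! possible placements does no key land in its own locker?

!7 is the nearest integer to 7!/e.
7! = 5040, and 5040/e ≈ 1854.11, so !7 = 1854.

1854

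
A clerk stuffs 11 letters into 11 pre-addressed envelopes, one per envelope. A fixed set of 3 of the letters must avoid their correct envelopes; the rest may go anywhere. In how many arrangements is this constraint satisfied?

30078720

Inclusion-exclusion on the 3 forbidden self-matches:
Σ_{j=0}^{3} (-1)^j C(3,j)(11-j)!
= C(3,0)·11! - C(3,1)·10! + C(3,2)·9! - C(3,3)·8!
= 39916800 - 10886400 + 1088640 - 40320
= 30078720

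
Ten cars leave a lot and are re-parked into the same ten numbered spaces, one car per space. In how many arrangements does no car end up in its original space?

The number of derangements of 10 is !10 = Σ_{k=0}^{10} (-1)^k·10!/k!
= 10! - 10!/1! + 10!/2! - 10!/3! + 10!/4! - 10!/5! + 10!/6! - 10!/7! + 10!/8! - 10!/9! + 10!/10!
= 3628800 - 3628800 + 1814400 - 604800 + 151200 - 30240 + 5040 - 720 + 90 - 10 + 1
= 1334961

1334961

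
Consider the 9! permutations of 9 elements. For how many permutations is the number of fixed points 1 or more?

229384

Sum C(9,i)·!(9-i) for i = 1..9:
  i=1: C(9,1)·!8 = 9·14833 = 133497
  i=2: C(9,2)·!7 = 36·1854 = 66744
  i=3: C(9,3)·!6 = 84·265 = 22260
  i=4: C(9,4)·!5 = 126·44 = 5544
  i=5: C(9,5)·!4 = 126·9 = 1134
  i=6: C(9,6)·!3 = 84·2 = 168
  i=7: C(9,7)·!2 = 36·1 = 36
  i=8: C(9,8)·!1 = 9·0 = 0
  i=9: C(9,9)·!0 = 1·1 = 1
Total = 229384.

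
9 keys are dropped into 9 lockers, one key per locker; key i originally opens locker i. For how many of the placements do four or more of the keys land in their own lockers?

# with exactly i fixed is C(9,i)·!(9-i); sum over i=4..9:
  i=4: C(9,4)·!5 = 126·44 = 5544
  i=5: C(9,5)·!4 = 126·9 = 1134
  i=6: C(9,6)·!3 = 84·2 = 168
  i=7: C(9,7)·!2 = 36·1 = 36
  i=8: C(9,8)·!1 = 9·0 = 0
  i=9: C(9,9)·!0 = 1·1 = 1
Total = 6883.

6883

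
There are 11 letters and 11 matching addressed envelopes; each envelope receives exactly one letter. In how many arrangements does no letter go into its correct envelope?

14684570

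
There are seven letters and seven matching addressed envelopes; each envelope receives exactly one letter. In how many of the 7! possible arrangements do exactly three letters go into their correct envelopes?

Choose which 3 of the 7 are fixed: C(7,3) = 35.
The other 4 form a derangement: !4 = 9.
Total: 35 × 9 = 315.

315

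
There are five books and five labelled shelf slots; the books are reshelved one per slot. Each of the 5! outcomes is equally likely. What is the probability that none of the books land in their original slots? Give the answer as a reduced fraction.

11/30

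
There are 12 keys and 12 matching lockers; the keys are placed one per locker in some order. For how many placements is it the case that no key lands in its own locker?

176214841

Recurrence: !12 = 12·!11 + (-1)^12.
!12 = 12·14684570 + 1 = 176214841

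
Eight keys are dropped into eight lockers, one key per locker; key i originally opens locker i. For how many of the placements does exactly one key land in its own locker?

Choose which one of the 8 is fixed: C(8,1) = 8.
The other 7 form a derangement: !7 = 1854.
Total: 8 × 1854 = 14832.

14832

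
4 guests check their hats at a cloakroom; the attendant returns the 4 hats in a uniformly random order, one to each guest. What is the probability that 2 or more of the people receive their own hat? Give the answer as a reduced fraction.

7/24

Favorable outcomes: Σ_{i≥2} C(4,i)·!(4-i) = 6·1 + 4·0 + 1·1 = 7.
Total outcomes: 4! = 24.
Probability = 7/24 = 7/24.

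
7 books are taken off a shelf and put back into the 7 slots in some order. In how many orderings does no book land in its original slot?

1854

Use !n = (n-1)(!(n-1) + !(n-2)).
!7 = 6·(265 + 44) = 6·309 = 1854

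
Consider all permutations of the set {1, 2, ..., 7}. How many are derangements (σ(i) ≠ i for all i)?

1854

!7 = 7! · Σ_{k=0}^{7} (-1)^k/k!
= 7! - 7!/1! + 7!/2! - 7!/3! + 7!/4! - 7!/5! + 7!/6! - 7!/7!
= 5040 - 5040 + 2520 - 840 + 210 - 42 + 7 - 1
= 1854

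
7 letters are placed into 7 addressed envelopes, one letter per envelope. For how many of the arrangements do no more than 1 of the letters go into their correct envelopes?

Sum C(7,i)·!(7-i) for i = 0..1:
  i=0: C(7,0)·!7 = 1·1854 = 1854
  i=1: C(7,1)·!6 = 7·265 = 1855
Total = 3709.

3709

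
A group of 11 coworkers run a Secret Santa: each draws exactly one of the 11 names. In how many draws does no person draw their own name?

14684570

The subfactorial !11 = [11!/e] (nearest integer).
11! = 39916800, and 39916800/e ≈ 14684570.08, so !11 = 14684570.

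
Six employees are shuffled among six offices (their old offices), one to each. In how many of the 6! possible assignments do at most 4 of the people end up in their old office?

719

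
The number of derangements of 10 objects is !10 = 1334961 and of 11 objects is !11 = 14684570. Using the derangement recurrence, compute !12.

176214841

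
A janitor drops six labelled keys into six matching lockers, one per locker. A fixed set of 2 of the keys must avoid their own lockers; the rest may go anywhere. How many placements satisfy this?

504

Let A_j be the event that the j-th constrained one is fixed. By inclusion-exclusion over the 2 events:
Σ_{j=0}^{2} (-1)^j C(2,j)(6-j)!
= C(2,0)·6! - C(2,1)·5! + C(2,2)·4!
= 720 - 240 + 24
= 504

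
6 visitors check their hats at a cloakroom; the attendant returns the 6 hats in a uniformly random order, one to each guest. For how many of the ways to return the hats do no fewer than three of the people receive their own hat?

56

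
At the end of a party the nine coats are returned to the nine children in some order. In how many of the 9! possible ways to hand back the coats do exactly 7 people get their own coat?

Choose which 7 of the 9 are fixed: C(9,7) = 36.
The other 2 form a derangement: !2 = 1.
Total: 36 × 1 = 36.

36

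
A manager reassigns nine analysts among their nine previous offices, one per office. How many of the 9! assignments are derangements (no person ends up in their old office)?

!9 = 9! · Σ_{k=0}^{9} (-1)^k/k!
= 9! - 9!/1! + 9!/2! - 9!/3! + 9!/4! - 9!/5! + 9!/6! - 9!/7! + 9!/8! - 9!/9!
= 362880 - 362880 + 181440 - 60480 + 15120 - 3024 + 504 - 72 + 9 - 1
= 133496

133496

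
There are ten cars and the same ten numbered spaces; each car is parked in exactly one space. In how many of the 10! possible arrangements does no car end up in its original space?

The subfactorial !10 = [10!/e] (nearest integer).
10! = 3628800, and 3628800/e ≈ 1334960.92, so !10 = 1334961.

1334961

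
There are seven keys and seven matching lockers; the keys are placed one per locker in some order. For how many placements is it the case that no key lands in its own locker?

1854

Use !n = n·!(n-1) + (-1)^n.
!7 = 7·265 - 1 = 1854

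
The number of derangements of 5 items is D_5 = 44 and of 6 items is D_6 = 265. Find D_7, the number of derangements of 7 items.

D_7 = (7-1)·(D_6 + D_5) = 6·(265 + 44) = 6·309 = 1854.

1854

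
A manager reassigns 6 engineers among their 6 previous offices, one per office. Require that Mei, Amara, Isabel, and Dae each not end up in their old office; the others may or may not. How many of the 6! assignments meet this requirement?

Inclusion-exclusion on the 4 forbidden self-matches:
Σ_{j=0}^{4} (-1)^j C(4,j)(6-j)!
= C(4,0)·6! - C(4,1)·5! + C(4,2)·4! - C(4,3)·3! + C(4,4)·2!
= 720 - 480 + 144 - 24 + 2
= 362

362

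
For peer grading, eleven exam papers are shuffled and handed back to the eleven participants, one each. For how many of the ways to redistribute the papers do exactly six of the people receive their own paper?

Pick the 6 fixed positions: C(11,6) = 462 ways.
The remaining 5 must be deranged: !5 = 44.
Total: 462 × 44 = 20328.

20328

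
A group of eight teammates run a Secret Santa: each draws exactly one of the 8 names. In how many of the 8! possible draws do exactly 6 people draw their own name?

Choose which 6 of the 8 are fixed: C(8,6) = 28.
The other 2 form a derangement: !2 = 1.
Total: 28 × 1 = 28.

28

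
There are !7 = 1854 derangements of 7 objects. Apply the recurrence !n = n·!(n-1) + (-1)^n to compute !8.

14833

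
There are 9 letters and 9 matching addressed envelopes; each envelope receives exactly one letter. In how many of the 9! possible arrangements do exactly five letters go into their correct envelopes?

1134

Choose which 5 of the 9 are fixed: C(9,5) = 126.
The remaining 4 must be deranged: !4 = 9.
Total: 126 × 9 = 1134.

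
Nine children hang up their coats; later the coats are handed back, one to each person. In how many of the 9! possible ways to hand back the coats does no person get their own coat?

133496

The subfactorial !9 = [9!/e] (nearest integer).
9! = 362880, and 362880/e ≈ 133496.09, so !9 = 133496.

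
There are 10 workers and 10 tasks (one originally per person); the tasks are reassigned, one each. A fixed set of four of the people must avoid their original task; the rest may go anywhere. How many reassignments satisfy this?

2399760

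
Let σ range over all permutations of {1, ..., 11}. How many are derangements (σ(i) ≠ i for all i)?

14684570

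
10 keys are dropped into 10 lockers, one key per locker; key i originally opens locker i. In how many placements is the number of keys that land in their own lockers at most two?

3337406

Sum C(10,i)·!(10-i) for i = 0..2:
  i=0: C(10,0)·!10 = 1·1334961 = 1334961
  i=1: C(10,1)·!9 = 10·133496 = 1334960
  i=2: C(10,2)·!8 = 45·14833 = 667485
Total = 3337406.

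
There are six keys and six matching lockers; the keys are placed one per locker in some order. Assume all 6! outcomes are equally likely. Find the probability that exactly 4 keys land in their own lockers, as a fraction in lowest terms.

Favorable outcomes: C(6,4)·!2 = 15·1 = 15.
Total outcomes: 6! = 720.
Probability = 15/720 = 1/48.

1/48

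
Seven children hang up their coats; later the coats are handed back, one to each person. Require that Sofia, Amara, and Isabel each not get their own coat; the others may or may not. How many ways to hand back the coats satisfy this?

Let A_j be the event that the j-th constrained one is fixed. By inclusion-exclusion over the 3 events:
Σ_{j=0}^{3} (-1)^j C(3,j)(7-j)!
= C(3,0)·7! - C(3,1)·6! + C(3,2)·5! - C(3,3)·4!
= 5040 - 2160 + 360 - 24
= 3216

3216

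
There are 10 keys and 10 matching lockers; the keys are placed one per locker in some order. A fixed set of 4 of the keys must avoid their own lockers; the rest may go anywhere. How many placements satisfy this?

Inclusion-exclusion on the 4 forbidden self-matches:
Σ_{j=0}^{4} (-1)^j C(4,j)(10-j)!
= C(4,0)·10! - C(4,1)·9! + C(4,2)·8! - C(4,3)·7! + C(4,4)·6!
= 3628800 - 1451520 + 241920 - 20160 + 720
= 2399760

2399760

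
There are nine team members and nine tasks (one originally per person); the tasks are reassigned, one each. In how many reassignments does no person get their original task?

Use !n = (n-1)(!(n-1) + !(n-2)).
!9 = 8·(14833 + 1854) = 8·16687 = 133496

133496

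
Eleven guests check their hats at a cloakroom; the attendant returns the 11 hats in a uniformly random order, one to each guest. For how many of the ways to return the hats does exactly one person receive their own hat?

Pick the single fixed position: C(11,1) = 11 ways.
The other 10 form a derangement: !10 = 1334961.
Total: 11 × 1334961 = 14684571.

14684571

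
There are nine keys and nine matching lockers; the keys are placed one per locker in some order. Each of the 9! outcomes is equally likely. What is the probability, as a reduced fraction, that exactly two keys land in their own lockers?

Favorable outcomes: C(9,2)·!7 = 36·1854 = 66744.
Total outcomes: 9! = 362880.
Probability = 66744/362880 = 103/560.

103/560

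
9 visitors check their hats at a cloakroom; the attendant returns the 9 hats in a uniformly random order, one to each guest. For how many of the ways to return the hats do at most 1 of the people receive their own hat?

266993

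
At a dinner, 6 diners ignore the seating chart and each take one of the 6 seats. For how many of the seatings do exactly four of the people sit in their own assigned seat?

15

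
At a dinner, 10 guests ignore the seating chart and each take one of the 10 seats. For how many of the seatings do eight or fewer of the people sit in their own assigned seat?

# with exactly i fixed is C(10,i)·!(10-i); sum over i=0..8:
  i=0: C(10,0)·!10 = 1·1334961 = 1334961
  i=1: C(10,1)·!9 = 10·133496 = 1334960
  i=2: C(10,2)·!8 = 45·14833 = 667485
  i=3: C(10,3)·!7 = 120·1854 = 222480
  i=4: C(10,4)·!6 = 210·265 = 55650
  i=5: C(10,5)·!5 = 252·44 = 11088
  i=6: C(10,6)·!4 = 210·9 = 1890
  i=7: C(10,7)·!3 = 120·2 = 240
  i=8: C(10,8)·!2 = 45·1 = 45
Total = 3628799.

3628799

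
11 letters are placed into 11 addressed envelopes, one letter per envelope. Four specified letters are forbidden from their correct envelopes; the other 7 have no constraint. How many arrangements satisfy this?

Let A_j be the event that the j-th constrained one is fixed. By inclusion-exclusion over the 4 events:
Σ_{j=0}^{4} (-1)^j C(4,j)(11-j)!
= C(4,0)·11! - C(4,1)·10! + C(4,2)·9! - C(4,3)·8! + C(4,4)·7!
= 39916800 - 14515200 + 2177280 - 161280 + 5040
= 27422640

27422640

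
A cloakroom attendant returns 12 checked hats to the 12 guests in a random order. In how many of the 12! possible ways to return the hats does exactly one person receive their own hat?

Pick the single fixed position: C(12,1) = 12 ways.
The remaining 11 must be deranged: !11 = 14684570.
Total: 12 × 14684570 = 176214840.

176214840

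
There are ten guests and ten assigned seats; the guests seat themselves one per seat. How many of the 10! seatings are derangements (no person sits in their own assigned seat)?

1334961

!10 = 10! · Σ_{k=0}^{10} (-1)^k/k!
= 10! - 10!/1! + 10!/2! - 10!/3! + 10!/4! - 10!/5! + 10!/6! - 10!/7! + 10!/8! - 10!/9! + 10!/10!
= 3628800 - 3628800 + 1814400 - 604800 + 151200 - 30240 + 5040 - 720 + 90 - 10 + 1
= 1334961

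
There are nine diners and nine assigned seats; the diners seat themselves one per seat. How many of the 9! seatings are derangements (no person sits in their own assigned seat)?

133496

!9 is the nearest integer to 9!/e.
9! = 362880, and 362880/e ≈ 133496.09, so !9 = 133496.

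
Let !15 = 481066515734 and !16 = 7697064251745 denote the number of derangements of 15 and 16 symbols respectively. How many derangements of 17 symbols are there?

130850092279664

!17 = (17-1)·(!16 + !15) = 16·(7697064251745 + 481066515734) = 16·8178130767479 = 130850092279664.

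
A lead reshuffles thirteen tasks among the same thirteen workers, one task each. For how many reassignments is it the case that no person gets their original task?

2290792932

The subfactorial !13 = [13!/e] (nearest integer).
13! = 6227020800, and 6227020800/e ≈ 2290792932.07, so !13 = 2290792932.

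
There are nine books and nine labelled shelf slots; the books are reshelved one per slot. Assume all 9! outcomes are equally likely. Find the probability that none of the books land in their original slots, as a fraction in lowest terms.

Favorable outcomes: !9 = 133496.
Total outcomes: 9! = 362880.
Probability = 133496/362880 = 16687/45360.

16687/45360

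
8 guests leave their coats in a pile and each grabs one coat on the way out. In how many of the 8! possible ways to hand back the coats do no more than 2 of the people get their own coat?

37085

# with exactly i fixed is C(8,i)·!(8-i); sum over i=0..2:
  i=0: C(8,0)·!8 = 1·14833 = 14833
  i=1: C(8,1)·!7 = 8·1854 = 14832
  i=2: C(8,2)·!6 = 28·265 = 7420
Total = 37085.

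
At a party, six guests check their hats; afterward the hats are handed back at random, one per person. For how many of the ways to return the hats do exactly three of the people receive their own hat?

40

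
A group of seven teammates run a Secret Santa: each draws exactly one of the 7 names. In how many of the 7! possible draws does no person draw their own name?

1854

By inclusion-exclusion, !7 = Σ (-1)^k · 7!/k! for k=0..7
= 7! - 7!/1! + 7!/2! - 7!/3! + 7!/4! - 7!/5! + 7!/6! - 7!/7!
= 5040 - 5040 + 2520 - 840 + 210 - 42 + 7 - 1
= 1854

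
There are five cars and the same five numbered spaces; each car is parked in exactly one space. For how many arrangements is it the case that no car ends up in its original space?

44

The subfactorial !5 = [5!/e] (nearest integer).
5! = 120, and 120/e ≈ 44.15, so !5 = 44.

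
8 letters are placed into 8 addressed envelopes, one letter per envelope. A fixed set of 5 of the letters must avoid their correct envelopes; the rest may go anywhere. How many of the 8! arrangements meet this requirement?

Inclusion-exclusion on the 5 forbidden self-matches:
Σ_{j=0}^{5} (-1)^j C(5,j)(8-j)!
= C(5,0)·8! - C(5,1)·7! + C(5,2)·6! - C(5,3)·5! + C(5,4)·4! - C(5,5)·3!
= 40320 - 25200 + 7200 - 1200 + 120 - 6
= 21234

21234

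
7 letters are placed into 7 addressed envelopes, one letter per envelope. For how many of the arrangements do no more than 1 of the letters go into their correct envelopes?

3709

# with exactly i fixed is C(7,i)·!(7-i); sum over i=0..1:
  i=0: C(7,0)·!7 = 1·1854 = 1854
  i=1: C(7,1)·!6 = 7·265 = 1855
Total = 3709.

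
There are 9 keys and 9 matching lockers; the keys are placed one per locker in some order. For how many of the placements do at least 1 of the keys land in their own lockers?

229384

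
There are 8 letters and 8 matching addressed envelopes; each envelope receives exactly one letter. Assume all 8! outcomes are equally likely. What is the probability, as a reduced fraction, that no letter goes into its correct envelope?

Favorable outcomes: !8 = 14833.
Total outcomes: 8! = 40320.
Probability = 14833/40320 = 2119/5760.

2119/5760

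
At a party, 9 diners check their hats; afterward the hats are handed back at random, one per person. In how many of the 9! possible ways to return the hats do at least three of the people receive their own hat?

Sum C(9,i)·!(9-i) for i = 3..9:
  i=3: C(9,3)·!6 = 84·265 = 22260
  i=4: C(9,4)·!5 = 126·44 = 5544
  i=5: C(9,5)·!4 = 126·9 = 1134
  i=6: C(9,6)·!3 = 84·2 = 168
  i=7: C(9,7)·!2 = 36·1 = 36
  i=8: C(9,8)·!1 = 9·0 = 0
  i=9: C(9,9)·!0 = 1·1 = 1
Total = 29143.

29143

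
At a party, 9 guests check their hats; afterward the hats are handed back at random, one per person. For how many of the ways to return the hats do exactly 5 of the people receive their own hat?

Pick the 5 fixed positions: C(9,5) = 126 ways.
The other 4 form a derangement: !4 = 9.
Total: 126 × 9 = 1134.

1134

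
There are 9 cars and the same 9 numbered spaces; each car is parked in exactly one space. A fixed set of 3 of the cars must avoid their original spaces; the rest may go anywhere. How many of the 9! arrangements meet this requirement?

256320

Let A_j be the event that the j-th constrained one is fixed. By inclusion-exclusion over the 3 events:
Σ_{j=0}^{3} (-1)^j C(3,j)(9-j)!
= C(3,0)·9! - C(3,1)·8! + C(3,2)·7! - C(3,3)·6!
= 362880 - 120960 + 15120 - 720
= 256320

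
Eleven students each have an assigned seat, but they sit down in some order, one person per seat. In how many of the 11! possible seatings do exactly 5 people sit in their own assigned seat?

122430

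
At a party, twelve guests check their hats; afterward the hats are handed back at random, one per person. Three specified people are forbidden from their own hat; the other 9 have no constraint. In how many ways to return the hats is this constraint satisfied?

369774720

Let A_j be the event that the j-th constrained one is fixed. By inclusion-exclusion over the 3 events:
Σ_{j=0}^{3} (-1)^j C(3,j)(12-j)!
= C(3,0)·12! - C(3,1)·11! + C(3,2)·10! - C(3,3)·9!
= 479001600 - 119750400 + 10886400 - 362880
= 369774720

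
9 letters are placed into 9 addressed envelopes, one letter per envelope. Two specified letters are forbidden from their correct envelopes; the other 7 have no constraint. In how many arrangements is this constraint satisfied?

287280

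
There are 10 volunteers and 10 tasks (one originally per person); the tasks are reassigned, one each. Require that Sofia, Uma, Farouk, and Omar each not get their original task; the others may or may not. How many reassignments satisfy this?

Let A_j be the event that the j-th constrained one is fixed. By inclusion-exclusion over the 4 events:
Σ_{j=0}^{4} (-1)^j C(4,j)(10-j)!
= C(4,0)·10! - C(4,1)·9! + C(4,2)·8! - C(4,3)·7! + C(4,4)·6!
= 3628800 - 1451520 + 241920 - 20160 + 720
= 2399760

2399760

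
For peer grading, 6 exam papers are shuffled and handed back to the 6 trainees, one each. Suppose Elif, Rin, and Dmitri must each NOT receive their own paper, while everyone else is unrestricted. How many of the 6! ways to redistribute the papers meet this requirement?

Let A_j be the event that the j-th constrained one is fixed. By inclusion-exclusion over the 3 events:
Σ_{j=0}^{3} (-1)^j C(3,j)(6-j)!
= C(3,0)·6! - C(3,1)·5! + C(3,2)·4! - C(3,3)·3!
= 720 - 360 + 72 - 6
= 426

426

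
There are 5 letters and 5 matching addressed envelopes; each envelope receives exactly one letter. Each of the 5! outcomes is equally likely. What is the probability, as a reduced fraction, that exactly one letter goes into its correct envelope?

3/8

Favorable outcomes: C(5,1)·!4 = 5·9 = 45.
Total outcomes: 5! = 120.
Probability = 45/120 = 3/8.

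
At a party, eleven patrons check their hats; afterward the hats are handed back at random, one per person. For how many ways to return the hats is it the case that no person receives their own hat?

14684570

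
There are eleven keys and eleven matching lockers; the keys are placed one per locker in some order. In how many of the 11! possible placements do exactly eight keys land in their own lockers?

330

Pick the 8 fixed positions: C(11,8) = 165 ways.
The other 3 form a derangement: !3 = 2.
Total: 165 × 2 = 330.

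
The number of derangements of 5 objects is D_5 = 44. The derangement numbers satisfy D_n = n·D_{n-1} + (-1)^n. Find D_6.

D_6 = 6·44 + 1 = 265.

265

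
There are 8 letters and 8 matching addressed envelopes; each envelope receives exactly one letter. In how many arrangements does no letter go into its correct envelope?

The number of derangements of 8 is !8 = Σ_{k=0}^{8} (-1)^k·8!/k!
= 8! - 8!/1! + 8!/2! - 8!/3! + 8!/4! - 8!/5! + 8!/6! - 8!/7! + 8!/8!
= 40320 - 40320 + 20160 - 6720 + 1680 - 336 + 56 - 8 + 1
= 14833

14833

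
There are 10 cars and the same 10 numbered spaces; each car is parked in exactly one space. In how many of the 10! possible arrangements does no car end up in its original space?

1334961

By inclusion-exclusion, !10 = Σ (-1)^k · 10!/k! for k=0..10
= 10! - 10!/1! + 10!/2! - 10!/3! + 10!/4! - 10!/5! + 10!/6! - 10!/7! + 10!/8! - 10!/9! + 10!/10!
= 3628800 - 3628800 + 1814400 - 604800 + 151200 - 30240 + 5040 - 720 + 90 - 10 + 1
= 1334961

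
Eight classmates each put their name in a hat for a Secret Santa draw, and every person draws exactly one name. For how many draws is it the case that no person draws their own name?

14833

The subfactorial !8 = [8!/e] (nearest integer).
8! = 40320, and 40320/e ≈ 14832.90, so !8 = 14833.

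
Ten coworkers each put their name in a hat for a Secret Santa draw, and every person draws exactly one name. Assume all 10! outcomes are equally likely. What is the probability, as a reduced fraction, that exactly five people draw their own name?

Favorable outcomes: C(10,5)·!5 = 252·44 = 11088.
Total outcomes: 10! = 3628800.
Probability = 11088/3628800 = 11/3600.

11/3600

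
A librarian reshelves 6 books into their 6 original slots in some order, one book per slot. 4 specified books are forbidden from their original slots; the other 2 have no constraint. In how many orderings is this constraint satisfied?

362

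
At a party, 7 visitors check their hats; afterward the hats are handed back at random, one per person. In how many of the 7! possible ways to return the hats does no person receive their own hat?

1854

Recurrence: !7 = 7·!6 + (-1)^7.
!7 = 7·265 - 1 = 1854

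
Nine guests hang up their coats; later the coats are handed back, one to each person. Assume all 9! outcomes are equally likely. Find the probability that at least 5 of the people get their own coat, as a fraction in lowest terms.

1339/362880

Favorable outcomes: Σ_{i≥5} C(9,i)·!(9-i) = 126·9 + 84·2 + 36·1 + 9·0 + 1·1 = 1339.
Total outcomes: 9! = 362880.
Probability = 1339/362880 = 1339/362880.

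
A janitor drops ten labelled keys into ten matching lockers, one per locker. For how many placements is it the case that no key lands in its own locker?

1334961

!10 is the nearest integer to 10!/e.
10! = 3628800, and 3628800/e ≈ 1334960.92, so !10 = 1334961.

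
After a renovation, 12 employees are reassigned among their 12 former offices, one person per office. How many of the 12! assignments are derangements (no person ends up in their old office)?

The subfactorial !12 = [12!/e] (nearest integer).
12! = 479001600, and 479001600/e ≈ 176214840.93, so !12 = 176214841.

176214841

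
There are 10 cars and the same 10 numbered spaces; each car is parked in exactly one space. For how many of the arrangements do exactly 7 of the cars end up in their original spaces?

Pick the 7 fixed positions: C(10,7) = 120 ways.
The other 3 form a derangement: !3 = 2.
Total: 120 × 2 = 240.

240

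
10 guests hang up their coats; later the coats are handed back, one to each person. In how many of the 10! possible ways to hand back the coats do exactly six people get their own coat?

Pick the 6 fixed positions: C(10,6) = 210 ways.
The remaining 4 must be deranged: !4 = 9.
Total: 210 × 9 = 1890.

1890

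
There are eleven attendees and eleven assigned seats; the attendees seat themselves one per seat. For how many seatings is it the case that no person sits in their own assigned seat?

By inclusion-exclusion, !11 = Σ (-1)^k · 11!/k! for k=0..11
= 11! - 11!/1! + 11!/2! - 11!/3! + 11!/4! - 11!/5! + 11!/6! - 11!/7! + 11!/8! - 11!/9! + 11!/10! - 11!/11!
= 39916800 - 39916800 + 19958400 - 6652800 + 1663200 - 332640 + 55440 - 7920 + 990 - 110 + 11 - 1
= 14684570

14684570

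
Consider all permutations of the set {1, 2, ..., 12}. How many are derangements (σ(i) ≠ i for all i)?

176214841

The number of derangements of 12 is !12 = Σ_{k=0}^{12} (-1)^k·12!/k!
= 12! - 12!/1! + 12!/2! - 12!/3! + 12!/4! - 12!/5! + 12!/6! - 12!/7! + 12!/8! - 12!/9! + 12!/10! - 12!/11! + 12!/12!
= 479001600 - 479001600 + 239500800 - 79833600 + 19958400 - 3991680 + 665280 - 95040 + 11880 - 1320 + 132 - 12 + 1
= 176214841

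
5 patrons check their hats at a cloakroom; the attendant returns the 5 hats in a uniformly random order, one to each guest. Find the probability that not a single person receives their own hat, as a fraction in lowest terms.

11/30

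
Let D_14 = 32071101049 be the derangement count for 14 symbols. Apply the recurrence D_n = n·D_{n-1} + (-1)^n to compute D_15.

481066515734

D_15 = 15·32071101049 - 1 = 481066515734.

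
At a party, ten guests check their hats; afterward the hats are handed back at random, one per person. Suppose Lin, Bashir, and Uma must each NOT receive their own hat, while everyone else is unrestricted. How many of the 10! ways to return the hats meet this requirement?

2656080

Let A_j be the event that the j-th constrained one is fixed. By inclusion-exclusion over the 3 events:
Σ_{j=0}^{3} (-1)^j C(3,j)(10-j)!
= C(3,0)·10! - C(3,1)·9! + C(3,2)·8! - C(3,3)·7!
= 3628800 - 1088640 + 120960 - 5040
= 2656080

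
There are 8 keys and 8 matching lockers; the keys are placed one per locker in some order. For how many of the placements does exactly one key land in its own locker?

14832

Choose which one of the 8 is fixed: C(8,1) = 8.
The remaining 7 must be deranged: !7 = 1854.
Total: 8 × 1854 = 14832.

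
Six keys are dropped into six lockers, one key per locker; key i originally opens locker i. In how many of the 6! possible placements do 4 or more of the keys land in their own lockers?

Sum C(6,i)·!(6-i) for i = 4..6:
  i=4: C(6,4)·!2 = 15·1 = 15
  i=5: C(6,5)·!1 = 6·0 = 0
  i=6: C(6,6)·!0 = 1·1 = 1
Total = 16.

16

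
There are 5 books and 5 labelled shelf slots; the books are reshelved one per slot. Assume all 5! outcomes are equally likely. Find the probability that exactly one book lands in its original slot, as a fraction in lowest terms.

3/8

Favorable outcomes: C(5,1)·!4 = 5·9 = 45.
Total outcomes: 5! = 120.
Probability = 45/120 = 3/8.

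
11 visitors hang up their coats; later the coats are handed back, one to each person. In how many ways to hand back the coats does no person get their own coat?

14684570

Recurrence: !11 = 10·(!10 + !9).
!11 = 10·(1334961 + 133496) = 10·1468457 = 14684570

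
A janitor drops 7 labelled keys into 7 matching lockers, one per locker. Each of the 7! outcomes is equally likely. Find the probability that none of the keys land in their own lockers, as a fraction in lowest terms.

103/280

Favorable outcomes: !7 = 1854.
Total outcomes: 7! = 5040.
Probability = 1854/5040 = 103/280.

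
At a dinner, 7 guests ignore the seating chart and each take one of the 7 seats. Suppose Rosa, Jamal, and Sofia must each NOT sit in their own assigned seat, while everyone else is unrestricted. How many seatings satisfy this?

3216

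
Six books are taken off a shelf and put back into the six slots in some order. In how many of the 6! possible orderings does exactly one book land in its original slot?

264

Pick the single fixed position: C(6,1) = 6 ways.
The other 5 form a derangement: !5 = 44.
Total: 6 × 44 = 264.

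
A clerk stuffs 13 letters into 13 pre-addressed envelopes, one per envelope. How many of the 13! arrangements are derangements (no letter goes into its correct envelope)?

2290792932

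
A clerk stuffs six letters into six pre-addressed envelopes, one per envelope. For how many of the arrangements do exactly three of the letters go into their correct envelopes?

40

Pick the 3 fixed positions: C(6,3) = 20 ways.
The remaining 3 must be deranged: !3 = 2.
Total: 20 × 2 = 40.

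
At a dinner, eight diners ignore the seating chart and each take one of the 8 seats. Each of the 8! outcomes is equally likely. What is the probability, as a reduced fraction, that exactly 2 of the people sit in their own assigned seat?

53/288

Favorable outcomes: C(8,2)·!6 = 28·265 = 7420.
Total outcomes: 8! = 40320.
Probability = 7420/40320 = 53/288.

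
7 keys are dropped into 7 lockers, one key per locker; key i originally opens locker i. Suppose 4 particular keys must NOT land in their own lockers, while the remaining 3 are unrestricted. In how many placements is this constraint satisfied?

2790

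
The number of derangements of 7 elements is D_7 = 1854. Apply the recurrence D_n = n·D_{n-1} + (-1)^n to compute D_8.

14833

D_8 = 8·1854 + 1 = 14833.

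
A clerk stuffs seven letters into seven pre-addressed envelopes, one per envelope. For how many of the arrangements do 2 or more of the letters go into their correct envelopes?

# with exactly i fixed is C(7,i)·!(7-i); sum over i=2..7:
  i=2: C(7,2)·!5 = 21·44 = 924
  i=3: C(7,3)·!4 = 35·9 = 315
  i=4: C(7,4)·!3 = 35·2 = 70
  i=5: C(7,5)·!2 = 21·1 = 21
  i=6: C(7,6)·!1 = 7·0 = 0
  i=7: C(7,7)·!0 = 1·1 = 1
Total = 1331.

1331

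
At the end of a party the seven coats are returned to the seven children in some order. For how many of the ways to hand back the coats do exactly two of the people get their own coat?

924

Choose which 2 of the 7 are fixed: C(7,2) = 21.
The other 5 form a derangement: !5 = 44.
Total: 21 × 44 = 924.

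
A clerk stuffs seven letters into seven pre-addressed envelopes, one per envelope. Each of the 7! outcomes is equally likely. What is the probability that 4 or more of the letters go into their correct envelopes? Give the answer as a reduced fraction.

23/1260

Favorable outcomes: Σ_{i≥4} C(7,i)·!(7-i) = 35·2 + 21·1 + 7·0 + 1·1 = 92.
Total outcomes: 7! = 5040.
Probability = 92/5040 = 23/1260.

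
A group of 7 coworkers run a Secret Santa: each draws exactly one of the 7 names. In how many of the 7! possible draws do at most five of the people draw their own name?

5039

# with exactly i fixed is C(7,i)·!(7-i); sum over i=0..5:
  i=0: C(7,0)·!7 = 1·1854 = 1854
  i=1: C(7,1)·!6 = 7·265 = 1855
  i=2: C(7,2)·!5 = 21·44 = 924
  i=3: C(7,3)·!4 = 35·9 = 315
  i=4: C(7,4)·!3 = 35·2 = 70
  i=5: C(7,5)·!2 = 21·1 = 21
Total = 5039.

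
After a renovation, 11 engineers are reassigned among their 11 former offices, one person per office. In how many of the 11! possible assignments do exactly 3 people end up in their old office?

2447445

Choose which 3 of the 11 are fixed: C(11,3) = 165.
The remaining 8 must be deranged: !8 = 14833.
Total: 165 × 14833 = 2447445.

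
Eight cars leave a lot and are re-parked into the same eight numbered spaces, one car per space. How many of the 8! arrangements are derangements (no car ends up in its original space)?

By inclusion-exclusion, !8 = Σ (-1)^k · 8!/k! for k=0..8
= 8! - 8!/1! + 8!/2! - 8!/3! + 8!/4! - 8!/5! + 8!/6! - 8!/7! + 8!/8!
= 40320 - 40320 + 20160 - 6720 + 1680 - 336 + 56 - 8 + 1
= 14833

14833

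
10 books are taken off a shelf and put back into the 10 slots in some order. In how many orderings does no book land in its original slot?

1334961

The number of derangements of 10 is !10 = Σ_{k=0}^{10} (-1)^k·10!/k!
= 10! - 10!/1! + 10!/2! - 10!/3! + 10!/4! - 10!/5! + 10!/6! - 10!/7! + 10!/8! - 10!/9! + 10!/10!
= 3628800 - 3628800 + 1814400 - 604800 + 151200 - 30240 + 5040 - 720 + 90 - 10 + 1
= 1334961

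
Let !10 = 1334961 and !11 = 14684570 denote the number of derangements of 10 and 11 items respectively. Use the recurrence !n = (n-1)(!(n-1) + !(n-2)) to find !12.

!12 = (12-1)·(!11 + !10) = 11·(14684570 + 1334961) = 11·16019531 = 176214841.

176214841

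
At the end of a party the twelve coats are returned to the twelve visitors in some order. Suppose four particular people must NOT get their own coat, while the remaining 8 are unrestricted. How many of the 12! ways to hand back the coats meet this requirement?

Let A_j be the event that the j-th constrained one is fixed. By inclusion-exclusion over the 4 events:
Σ_{j=0}^{4} (-1)^j C(4,j)(12-j)!
= C(4,0)·12! - C(4,1)·11! + C(4,2)·10! - C(4,3)·9! + C(4,4)·8!
= 479001600 - 159667200 + 21772800 - 1451520 + 40320
= 339696000

339696000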